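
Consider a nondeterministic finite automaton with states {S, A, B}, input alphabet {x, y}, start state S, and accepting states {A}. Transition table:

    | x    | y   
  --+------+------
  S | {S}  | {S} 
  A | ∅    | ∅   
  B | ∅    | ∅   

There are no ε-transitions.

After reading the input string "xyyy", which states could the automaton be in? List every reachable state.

Start in {S}.
Read 'x': S→{S}; now {S}.
Read 'y': S→{S}; now {S}.
Read 'y': S→{S}; now {S}.
Read 'y': S→{S}; now {S}.

{S}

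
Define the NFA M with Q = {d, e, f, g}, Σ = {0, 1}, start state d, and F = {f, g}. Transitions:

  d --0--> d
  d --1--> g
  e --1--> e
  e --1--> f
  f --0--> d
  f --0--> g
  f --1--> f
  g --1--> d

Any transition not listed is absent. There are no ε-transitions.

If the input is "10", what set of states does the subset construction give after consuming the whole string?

Start in {d}.
Read '1': d→{g}; now {g}.
Read '0': g→∅; now ∅.

∅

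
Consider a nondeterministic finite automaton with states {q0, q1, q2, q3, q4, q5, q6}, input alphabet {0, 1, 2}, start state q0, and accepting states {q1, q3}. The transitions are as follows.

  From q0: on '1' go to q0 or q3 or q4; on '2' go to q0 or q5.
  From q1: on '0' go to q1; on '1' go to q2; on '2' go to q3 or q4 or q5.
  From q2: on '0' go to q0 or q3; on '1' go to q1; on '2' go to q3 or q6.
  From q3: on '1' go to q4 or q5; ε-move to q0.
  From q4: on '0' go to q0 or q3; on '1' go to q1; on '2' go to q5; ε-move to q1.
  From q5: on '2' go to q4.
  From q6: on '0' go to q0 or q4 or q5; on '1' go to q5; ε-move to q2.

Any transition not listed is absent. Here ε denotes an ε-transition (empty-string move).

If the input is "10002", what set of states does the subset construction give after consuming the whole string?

{q0, q1, q3, q4, q5}

Start in {q0}.
Read '1': q0→{q0, q3, q4}; union {q0, q3, q4}; ε-closure = {q0, q1, q3, q4}.
Read '0': q0→∅, q1→{q1}, q3→∅, q4→{q0, q3}; now {q0, q1, q3}.
Read '0': q0→∅, q1→{q1}, q3→∅; now {q1}.
Read '0': q1→{q1}; now {q1}.
Read '2': q1→{q3, q4, q5}; union {q3, q4, q5}; ε-closure = {q0, q1, q3, q4, q5}.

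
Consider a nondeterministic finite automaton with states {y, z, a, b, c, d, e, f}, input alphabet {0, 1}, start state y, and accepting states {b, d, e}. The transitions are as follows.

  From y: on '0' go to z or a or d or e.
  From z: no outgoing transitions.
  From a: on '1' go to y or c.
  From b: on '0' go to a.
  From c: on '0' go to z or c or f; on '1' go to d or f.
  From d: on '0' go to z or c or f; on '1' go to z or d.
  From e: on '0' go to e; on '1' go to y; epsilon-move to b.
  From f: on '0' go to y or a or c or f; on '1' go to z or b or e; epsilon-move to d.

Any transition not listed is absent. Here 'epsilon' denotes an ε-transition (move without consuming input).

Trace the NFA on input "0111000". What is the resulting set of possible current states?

{y, z, a, b, c, d, e, f}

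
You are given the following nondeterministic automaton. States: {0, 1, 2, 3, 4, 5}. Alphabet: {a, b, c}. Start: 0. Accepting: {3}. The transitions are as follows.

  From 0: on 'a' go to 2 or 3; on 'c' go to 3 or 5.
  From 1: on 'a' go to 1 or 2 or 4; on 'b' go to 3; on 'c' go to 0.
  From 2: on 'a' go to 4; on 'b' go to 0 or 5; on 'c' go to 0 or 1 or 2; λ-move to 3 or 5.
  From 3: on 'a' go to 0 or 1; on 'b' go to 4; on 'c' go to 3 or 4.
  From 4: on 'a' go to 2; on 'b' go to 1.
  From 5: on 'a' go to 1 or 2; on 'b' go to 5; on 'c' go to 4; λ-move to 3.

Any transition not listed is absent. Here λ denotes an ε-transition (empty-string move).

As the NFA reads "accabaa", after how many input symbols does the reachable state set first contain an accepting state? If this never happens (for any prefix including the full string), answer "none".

Start in {0}.
Read 'a': 0→{2, 3}; union {2, 3}; ε-closure = {2, 3, 5}.
None of the earlier sets intersect F, but {2, 3, 5} does.

1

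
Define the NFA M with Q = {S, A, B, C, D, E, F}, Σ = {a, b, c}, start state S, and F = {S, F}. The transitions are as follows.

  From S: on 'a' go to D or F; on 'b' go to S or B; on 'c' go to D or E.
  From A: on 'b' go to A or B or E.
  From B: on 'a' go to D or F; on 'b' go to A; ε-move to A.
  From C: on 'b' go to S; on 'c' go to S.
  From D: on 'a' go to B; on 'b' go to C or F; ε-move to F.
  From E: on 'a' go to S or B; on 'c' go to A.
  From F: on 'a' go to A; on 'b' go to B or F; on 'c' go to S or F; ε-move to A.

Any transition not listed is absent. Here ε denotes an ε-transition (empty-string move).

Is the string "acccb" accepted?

Yes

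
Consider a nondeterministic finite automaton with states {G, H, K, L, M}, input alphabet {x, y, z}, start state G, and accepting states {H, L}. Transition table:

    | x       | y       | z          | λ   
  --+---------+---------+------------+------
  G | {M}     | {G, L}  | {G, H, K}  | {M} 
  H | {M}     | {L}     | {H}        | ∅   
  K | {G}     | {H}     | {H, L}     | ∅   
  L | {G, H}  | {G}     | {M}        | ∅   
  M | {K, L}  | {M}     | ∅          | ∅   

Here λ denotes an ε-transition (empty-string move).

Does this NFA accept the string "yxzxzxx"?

Start: ε-closure({G}) = {G, M}.
Read 'y': G→{G, L}, M→{M}; now {G, L, M}.
Read 'x': G→{M}, L→{G, H}, M→{K, L}; now {G, H, K, L, M}.
Read 'z': G→{G, H, K}, H→{H}, K→{H, L}, L→{M}, M→∅; now {G, H, K, L, M}.
Read 'x': G→{M}, H→{M}, K→{G}, L→{G, H}, M→{K, L}; now {G, H, K, L, M}.
Read 'z': G→{G, H, K}, H→{H}, K→{H, L}, L→{M}, M→∅; now {G, H, K, L, M}.
Read 'x': G→{M}, H→{M}, K→{G}, L→{G, H}, M→{K, L}; now {G, H, K, L, M}.
Read 'x': G→{M}, H→{M}, K→{G}, L→{G, H}, M→{K, L}; now {G, H, K, L, M}.
The final set {G, H, K, L, M} contains the accepting states H, L.

Yes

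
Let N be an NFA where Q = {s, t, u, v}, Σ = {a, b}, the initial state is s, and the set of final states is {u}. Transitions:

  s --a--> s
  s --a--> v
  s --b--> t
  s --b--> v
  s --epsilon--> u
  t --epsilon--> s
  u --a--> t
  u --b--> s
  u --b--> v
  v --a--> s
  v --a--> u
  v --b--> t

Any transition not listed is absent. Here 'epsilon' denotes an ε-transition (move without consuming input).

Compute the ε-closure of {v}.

Begin with {v}.
No ε-moves leave this set, so the closure equals the set itself.

{v}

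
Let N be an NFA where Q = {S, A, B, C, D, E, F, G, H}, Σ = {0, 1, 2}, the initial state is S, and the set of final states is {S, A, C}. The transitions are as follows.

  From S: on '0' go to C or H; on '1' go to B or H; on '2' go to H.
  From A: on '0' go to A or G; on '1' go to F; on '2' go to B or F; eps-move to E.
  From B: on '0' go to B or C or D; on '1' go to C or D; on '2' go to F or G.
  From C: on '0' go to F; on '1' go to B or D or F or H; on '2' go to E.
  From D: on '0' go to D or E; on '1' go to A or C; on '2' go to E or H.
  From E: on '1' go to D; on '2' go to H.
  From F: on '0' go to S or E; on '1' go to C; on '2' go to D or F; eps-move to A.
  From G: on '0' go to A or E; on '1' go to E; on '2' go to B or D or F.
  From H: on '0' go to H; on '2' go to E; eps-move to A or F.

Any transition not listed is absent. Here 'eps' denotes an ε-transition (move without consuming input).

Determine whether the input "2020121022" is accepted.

Yes

Start in {S}.
Read '2': S→{H}; union {H}; ε-closure = {A, E, F, H}.
Read '0': A→{A, G}, E→∅, F→{S, E}, H→{H}; union {S, A, E, G, H}; ε-closure = {S, A, E, F, G, H}.
Read '2': S→{H}, A→{B, F}, E→{H}, F→{D, F}, G→{B, D, F}, H→{E}; union {B, D, E, F, H}; ε-closure = {A, B, D, E, F, H}.
Read '0': A→{A, G}, B→{B, C, D}, D→{D, E}, E→∅, F→{S, E}, H→{H}; union {S, A, B, C, D, E, G, H}; ε-closure = {S, A, B, C, D, E, F, G, H}.
Read '1': S→{B, H}, A→{F}, B→{C, D}, C→{B, D, F, H}, D→{A, C}, E→{D}, F→{C}, G→{E}, H→∅; now {A, B, C, D, E, F, H}.
Read '2': A→{B, F}, B→{F, G}, C→{E}, D→{E, H}, E→{H}, F→{D, F}, H→{E}; union {B, D, E, F, G, H}; ε-closure = {A, B, D, E, F, G, H}.
Read '1': A→{F}, B→{C, D}, D→{A, C}, E→{D}, F→{C}, G→{E}, H→∅; now {A, C, D, E, F}.
Read '0': A→{A, G}, C→{F}, D→{D, E}, E→∅, F→{S, E}; now {S, A, D, E, F, G}.
Read '2': S→{H}, A→{B, F}, D→{E, H}, E→{H}, F→{D, F}, G→{B, D, F}; union {B, D, E, F, H}; ε-closure = {A, B, D, E, F, H}.
Read '2': A→{B, F}, B→{F, G}, D→{E, H}, E→{H}, F→{D, F}, H→{E}; union {B, D, E, F, G, H}; ε-closure = {A, B, D, E, F, G, H}.
The final set {A, B, D, E, F, G, H} contains the accepting state A.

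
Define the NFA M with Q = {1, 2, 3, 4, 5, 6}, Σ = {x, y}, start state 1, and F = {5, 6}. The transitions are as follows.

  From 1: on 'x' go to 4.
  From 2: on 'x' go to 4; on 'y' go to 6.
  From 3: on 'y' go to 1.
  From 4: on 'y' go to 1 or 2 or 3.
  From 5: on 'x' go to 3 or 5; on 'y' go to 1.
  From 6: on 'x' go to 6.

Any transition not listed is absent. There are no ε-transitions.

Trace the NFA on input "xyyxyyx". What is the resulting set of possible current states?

Start in {1}.
Read 'x': {1} → {4}.
Read 'y': {4} → {1, 2, 3}.
Read 'y': {1, 2, 3} → {1, 6}.
Read 'x': {1, 6} → {4, 6}.
Read 'y': {4, 6} → {1, 2, 3}.
Read 'y': {1, 2, 3} → {1, 6}.
Read 'x': {1, 6} → {4, 6}.

{4, 6}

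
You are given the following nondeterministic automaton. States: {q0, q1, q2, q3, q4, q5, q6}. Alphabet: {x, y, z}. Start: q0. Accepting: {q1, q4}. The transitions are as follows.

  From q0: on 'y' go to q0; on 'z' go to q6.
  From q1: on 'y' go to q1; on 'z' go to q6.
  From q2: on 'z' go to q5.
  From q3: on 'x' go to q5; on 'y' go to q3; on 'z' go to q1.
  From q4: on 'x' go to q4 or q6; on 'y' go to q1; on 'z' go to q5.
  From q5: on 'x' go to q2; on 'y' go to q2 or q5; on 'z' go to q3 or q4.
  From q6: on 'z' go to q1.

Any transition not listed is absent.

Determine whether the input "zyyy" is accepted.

No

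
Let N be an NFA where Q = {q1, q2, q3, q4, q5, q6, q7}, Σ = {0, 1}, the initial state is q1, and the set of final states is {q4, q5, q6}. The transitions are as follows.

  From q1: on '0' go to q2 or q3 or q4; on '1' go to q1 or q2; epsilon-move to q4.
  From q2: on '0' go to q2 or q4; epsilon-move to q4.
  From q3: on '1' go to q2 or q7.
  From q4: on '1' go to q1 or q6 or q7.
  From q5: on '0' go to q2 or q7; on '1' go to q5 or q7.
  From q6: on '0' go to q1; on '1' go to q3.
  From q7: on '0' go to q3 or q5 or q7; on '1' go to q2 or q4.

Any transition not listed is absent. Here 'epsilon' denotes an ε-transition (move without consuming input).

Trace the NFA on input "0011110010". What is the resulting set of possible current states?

{q1, q2, q3, q4, q5, q7}

Start: ε-closure({q1}) = {q1, q4}.
Read '0': {q1, q4} → {q2, q3, q4}.
Read '0': {q2, q3, q4} → {q2, q4}.
Read '1': {q2, q4} → {q1, q4, q6, q7}.
Read '1': {q1, q4, q6, q7} → {q1, q2, q3, q4, q6, q7}.
Read '1': {q1, q2, q3, q4, q6, q7} → {q1, q2, q3, q4, q6, q7}.
Read '1': {q1, q2, q3, q4, q6, q7} → {q1, q2, q3, q4, q6, q7}.
Read '0': {q1, q2, q3, q4, q6, q7} → {q1, q2, q3, q4, q5, q7}.
Read '0': {q1, q2, q3, q4, q5, q7} → {q2, q3, q4, q5, q7}.
Read '1': {q2, q3, q4, q5, q7} → {q1, q2, q4, q5, q6, q7}.
Read '0': {q1, q2, q4, q5, q6, q7} → {q1, q2, q3, q4, q5, q7}.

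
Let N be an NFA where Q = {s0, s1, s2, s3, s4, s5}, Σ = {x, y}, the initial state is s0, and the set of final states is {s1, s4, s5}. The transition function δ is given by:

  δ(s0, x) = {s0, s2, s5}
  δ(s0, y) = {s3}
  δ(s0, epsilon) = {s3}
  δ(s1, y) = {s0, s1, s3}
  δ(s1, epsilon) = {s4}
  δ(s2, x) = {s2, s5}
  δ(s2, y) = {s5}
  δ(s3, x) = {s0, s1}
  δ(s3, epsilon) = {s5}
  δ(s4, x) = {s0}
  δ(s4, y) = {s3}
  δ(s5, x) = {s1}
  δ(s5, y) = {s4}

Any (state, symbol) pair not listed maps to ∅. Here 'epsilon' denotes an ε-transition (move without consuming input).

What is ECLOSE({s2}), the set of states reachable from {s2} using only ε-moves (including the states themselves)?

Begin with {s2}.
No ε-moves leave this set, so the closure equals the set itself.

{s2}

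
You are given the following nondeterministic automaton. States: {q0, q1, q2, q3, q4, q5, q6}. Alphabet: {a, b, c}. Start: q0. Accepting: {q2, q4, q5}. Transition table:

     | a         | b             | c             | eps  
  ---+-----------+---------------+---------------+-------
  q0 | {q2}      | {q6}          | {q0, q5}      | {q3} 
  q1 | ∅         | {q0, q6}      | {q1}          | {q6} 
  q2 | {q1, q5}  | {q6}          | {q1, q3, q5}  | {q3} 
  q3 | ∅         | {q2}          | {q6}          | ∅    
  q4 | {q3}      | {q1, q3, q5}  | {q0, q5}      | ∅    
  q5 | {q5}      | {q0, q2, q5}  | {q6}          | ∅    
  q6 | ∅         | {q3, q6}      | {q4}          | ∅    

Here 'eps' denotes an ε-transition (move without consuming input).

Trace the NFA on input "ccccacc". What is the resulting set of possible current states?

{q1, q4, q6}

Start: ε-closure({q0}) = {q0, q3}.
Read 'c': q0→{q0, q5}, q3→{q6}; union {q0, q5, q6}; ε-closure = {q0, q3, q5, q6}.
Read 'c': q0→{q0, q5}, q3→{q6}, q5→{q6}, q6→{q4}; union {q0, q4, q5, q6}; ε-closure = {q0, q3, q4, q5, q6}.
Read 'c': q0→{q0, q5}, q3→{q6}, q4→{q0, q5}, q5→{q6}, q6→{q4}; union {q0, q4, q5, q6}; ε-closure = {q0, q3, q4, q5, q6}.
Read 'c': q0→{q0, q5}, q3→{q6}, q4→{q0, q5}, q5→{q6}, q6→{q4}; union {q0, q4, q5, q6}; ε-closure = {q0, q3, q4, q5, q6}.
Read 'a': q0→{q2}, q3→∅, q4→{q3}, q5→{q5}, q6→∅; now {q2, q3, q5}.
Read 'c': q2→{q1, q3, q5}, q3→{q6}, q5→{q6}; now {q1, q3, q5, q6}.
Read 'c': q1→{q1}, q3→{q6}, q5→{q6}, q6→{q4}; now {q1, q4, q6}.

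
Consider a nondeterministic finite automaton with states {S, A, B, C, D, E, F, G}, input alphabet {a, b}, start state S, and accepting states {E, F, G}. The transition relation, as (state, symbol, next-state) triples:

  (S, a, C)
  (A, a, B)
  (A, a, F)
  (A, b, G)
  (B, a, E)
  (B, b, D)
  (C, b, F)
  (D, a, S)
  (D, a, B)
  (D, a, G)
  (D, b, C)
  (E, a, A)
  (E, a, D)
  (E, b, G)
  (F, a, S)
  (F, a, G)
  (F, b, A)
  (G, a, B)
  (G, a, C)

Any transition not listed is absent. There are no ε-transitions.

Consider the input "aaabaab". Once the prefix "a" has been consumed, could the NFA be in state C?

Start in {S}.
Read 'a': S→{C}; now {C}.
State C is in {C}.

Yes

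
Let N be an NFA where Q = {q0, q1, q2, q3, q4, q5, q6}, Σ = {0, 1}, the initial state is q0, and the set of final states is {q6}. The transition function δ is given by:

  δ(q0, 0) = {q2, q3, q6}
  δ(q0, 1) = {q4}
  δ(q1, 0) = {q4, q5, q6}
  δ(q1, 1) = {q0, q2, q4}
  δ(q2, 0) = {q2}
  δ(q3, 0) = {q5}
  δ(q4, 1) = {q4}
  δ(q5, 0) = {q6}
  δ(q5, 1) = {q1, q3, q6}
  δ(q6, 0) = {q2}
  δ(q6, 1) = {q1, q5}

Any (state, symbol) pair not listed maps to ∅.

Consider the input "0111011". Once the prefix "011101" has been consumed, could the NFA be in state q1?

Yes

Start in {q0}.
Read '0': q0→{q2, q3, q6}; now {q2, q3, q6}.
Read '1': q2→∅, q3→∅, q6→{q1, q5}; now {q1, q5}.
Read '1': q1→{q0, q2, q4}, q5→{q1, q3, q6}; now {q0, q1, q2, q3, q4, q6}.
Read '1': q0→{q4}, q1→{q0, q2, q4}, q2→∅, q3→∅, q4→{q4}, q6→{q1, q5}; now {q0, q1, q2, q4, q5}.
Read '0': q0→{q2, q3, q6}, q1→{q4, q5, q6}, q2→{q2}, q4→∅, q5→{q6}; now {q2, q3, q4, q5, q6}.
Read '1': q2→∅, q3→∅, q4→{q4}, q5→{q1, q3, q6}, q6→{q1, q5}; now {q1, q3, q4, q5, q6}.
State q1 is in {q1, q3, q4, q5, q6}.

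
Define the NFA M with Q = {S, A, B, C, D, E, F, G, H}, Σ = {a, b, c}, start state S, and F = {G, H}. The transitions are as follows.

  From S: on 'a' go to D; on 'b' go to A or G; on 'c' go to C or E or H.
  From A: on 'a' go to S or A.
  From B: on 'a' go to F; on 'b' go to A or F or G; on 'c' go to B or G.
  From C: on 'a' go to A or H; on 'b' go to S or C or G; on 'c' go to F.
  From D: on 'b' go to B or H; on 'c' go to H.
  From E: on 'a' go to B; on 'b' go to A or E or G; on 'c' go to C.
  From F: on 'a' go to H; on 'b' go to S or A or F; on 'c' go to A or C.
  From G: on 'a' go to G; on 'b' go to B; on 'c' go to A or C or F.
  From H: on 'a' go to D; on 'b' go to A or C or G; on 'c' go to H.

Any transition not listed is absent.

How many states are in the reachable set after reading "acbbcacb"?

7

Start in {S}.
Read 'a': {S} → {D}.
Read 'c': {D} → {H}.
Read 'b': {H} → {A, C, G}.
Read 'b': {A, C, G} → {S, B, C, G}.
Read 'c': {S, B, C, G} → {A, B, C, E, F, G, H}.
Read 'a': {A, B, C, E, F, G, H} → {S, A, B, D, F, G, H}.
Read 'c': {S, A, B, D, F, G, H} → {A, B, C, E, F, G, H}.
Read 'b': {A, B, C, E, F, G, H} → {S, A, B, C, E, F, G}.
That set has 7 states.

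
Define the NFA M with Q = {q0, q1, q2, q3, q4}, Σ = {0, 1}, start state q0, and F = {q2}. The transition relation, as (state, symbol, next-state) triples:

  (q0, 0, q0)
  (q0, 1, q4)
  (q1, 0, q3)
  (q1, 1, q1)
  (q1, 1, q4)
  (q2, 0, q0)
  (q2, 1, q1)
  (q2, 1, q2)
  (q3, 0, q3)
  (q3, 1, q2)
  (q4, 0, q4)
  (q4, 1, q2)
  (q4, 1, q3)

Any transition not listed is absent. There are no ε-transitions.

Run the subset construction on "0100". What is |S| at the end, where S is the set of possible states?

1

Start in {q0}.
Read '0': q0→{q0}; now {q0}.
Read '1': q0→{q4}; now {q4}.
Read '0': q4→{q4}; now {q4}.
Read '0': q4→{q4}; now {q4}.
That set has 1 state.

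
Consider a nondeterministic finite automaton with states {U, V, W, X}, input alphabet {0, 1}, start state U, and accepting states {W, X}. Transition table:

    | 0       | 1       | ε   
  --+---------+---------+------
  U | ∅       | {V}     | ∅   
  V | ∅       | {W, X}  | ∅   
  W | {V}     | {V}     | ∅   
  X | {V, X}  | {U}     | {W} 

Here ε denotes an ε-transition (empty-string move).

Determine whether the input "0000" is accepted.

Start in {U}.
Read '0': U→∅; now ∅.
The set is empty and remains empty for the remaining 3 symbols.
The final set ∅ contains no accepting state.

No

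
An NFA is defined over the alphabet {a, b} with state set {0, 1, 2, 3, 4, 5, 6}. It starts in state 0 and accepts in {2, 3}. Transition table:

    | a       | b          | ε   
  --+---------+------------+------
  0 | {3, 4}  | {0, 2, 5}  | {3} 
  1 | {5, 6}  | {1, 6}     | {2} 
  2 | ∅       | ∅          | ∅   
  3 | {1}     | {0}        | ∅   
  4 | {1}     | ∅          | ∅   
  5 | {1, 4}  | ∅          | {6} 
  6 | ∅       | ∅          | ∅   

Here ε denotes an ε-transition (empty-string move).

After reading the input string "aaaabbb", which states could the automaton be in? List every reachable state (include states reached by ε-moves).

{1, 2, 6}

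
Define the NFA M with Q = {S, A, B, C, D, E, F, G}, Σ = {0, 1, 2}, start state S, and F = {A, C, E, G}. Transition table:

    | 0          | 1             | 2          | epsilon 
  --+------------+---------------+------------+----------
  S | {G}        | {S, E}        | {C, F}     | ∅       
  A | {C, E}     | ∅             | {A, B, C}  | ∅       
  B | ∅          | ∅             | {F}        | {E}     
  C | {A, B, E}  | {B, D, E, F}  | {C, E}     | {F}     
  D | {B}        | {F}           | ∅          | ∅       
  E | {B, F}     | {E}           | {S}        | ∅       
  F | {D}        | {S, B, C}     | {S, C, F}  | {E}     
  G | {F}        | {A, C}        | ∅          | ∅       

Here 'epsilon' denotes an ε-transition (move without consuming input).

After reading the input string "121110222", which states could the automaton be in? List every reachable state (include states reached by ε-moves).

{S, A, B, C, E, F}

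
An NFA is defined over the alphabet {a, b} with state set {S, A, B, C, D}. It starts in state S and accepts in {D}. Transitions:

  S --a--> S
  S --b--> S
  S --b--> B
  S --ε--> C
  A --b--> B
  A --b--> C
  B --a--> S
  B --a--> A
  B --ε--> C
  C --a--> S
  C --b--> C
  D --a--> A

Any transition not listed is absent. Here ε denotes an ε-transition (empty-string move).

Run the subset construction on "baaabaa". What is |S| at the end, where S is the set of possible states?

Start: ε-closure({S}) = {S, C}.
Read 'b': S→{S, B}, C→{C}; now {S, B, C}.
Read 'a': S→{S}, B→{S, A}, C→{S}; union {S, A}; ε-closure = {S, A, C}.
Read 'a': S→{S}, A→∅, C→{S}; union {S}; ε-closure = {S, C}.
Read 'a': S→{S}, C→{S}; union {S}; ε-closure = {S, C}.
Read 'b': S→{S, B}, C→{C}; now {S, B, C}.
Read 'a': S→{S}, B→{S, A}, C→{S}; union {S, A}; ε-closure = {S, A, C}.
Read 'a': S→{S}, A→∅, C→{S}; union {S}; ε-closure = {S, C}.
That set has 2 states.

2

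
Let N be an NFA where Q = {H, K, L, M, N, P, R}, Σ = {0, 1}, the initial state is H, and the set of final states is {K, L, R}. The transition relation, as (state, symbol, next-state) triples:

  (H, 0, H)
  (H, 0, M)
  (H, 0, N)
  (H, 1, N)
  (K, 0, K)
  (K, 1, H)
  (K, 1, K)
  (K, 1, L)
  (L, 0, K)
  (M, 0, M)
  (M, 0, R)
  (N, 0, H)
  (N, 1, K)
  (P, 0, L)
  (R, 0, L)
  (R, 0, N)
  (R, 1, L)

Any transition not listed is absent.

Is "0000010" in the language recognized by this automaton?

Start in {H}.
Read '0': H→{H, M, N}; now {H, M, N}.
Read '0': H→{H, M, N}, M→{M, R}, N→{H}; now {H, M, N, R}.
Read '0': H→{H, M, N}, M→{M, R}, N→{H}, R→{L, N}; now {H, L, M, N, R}.
Read '0': H→{H, M, N}, L→{K}, M→{M, R}, N→{H}, R→{L, N}; now {H, K, L, M, N, R}.
Read '0': H→{H, M, N}, K→{K}, L→{K}, M→{M, R}, N→{H}, R→{L, N}; now {H, K, L, M, N, R}.
Read '1': H→{N}, K→{H, K, L}, L→∅, M→∅, N→{K}, R→{L}; now {H, K, L, N}.
Read '0': H→{H, M, N}, K→{K}, L→{K}, N→{H}; now {H, K, M, N}.
The final set {H, K, M, N} contains the accepting state K.

Yes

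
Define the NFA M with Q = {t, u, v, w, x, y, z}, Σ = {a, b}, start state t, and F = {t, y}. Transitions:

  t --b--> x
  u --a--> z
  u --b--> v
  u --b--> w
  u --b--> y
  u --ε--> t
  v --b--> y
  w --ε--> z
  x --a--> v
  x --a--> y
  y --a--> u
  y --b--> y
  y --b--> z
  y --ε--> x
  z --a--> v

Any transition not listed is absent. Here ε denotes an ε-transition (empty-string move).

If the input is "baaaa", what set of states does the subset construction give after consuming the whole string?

Start in {t}.
Read 'b': {t} → {x}.
Read 'a': {x} → {v, x, y}.
Read 'a': {v, x, y} → {t, u, v, x, y}.
Read 'a': {t, u, v, x, y} → {t, u, v, x, y, z}.
Read 'a': {t, u, v, x, y, z} → {t, u, v, x, y, z}.

{t, u, v, x, y, z}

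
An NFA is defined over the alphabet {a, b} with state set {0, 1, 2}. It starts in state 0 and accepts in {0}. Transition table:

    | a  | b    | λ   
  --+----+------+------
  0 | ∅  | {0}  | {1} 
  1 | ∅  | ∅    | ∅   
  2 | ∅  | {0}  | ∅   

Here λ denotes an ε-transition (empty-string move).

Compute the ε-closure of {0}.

{0, 1}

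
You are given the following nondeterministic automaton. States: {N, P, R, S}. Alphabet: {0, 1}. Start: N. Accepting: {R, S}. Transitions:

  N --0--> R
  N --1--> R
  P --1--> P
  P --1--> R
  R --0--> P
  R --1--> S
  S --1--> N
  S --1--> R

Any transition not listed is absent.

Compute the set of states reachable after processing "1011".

{P, R, S}

Start in {N}.
Read '1': {N} → {R}.
Read '0': {R} → {P}.
Read '1': {P} → {P, R}.
Read '1': {P, R} → {P, R, S}.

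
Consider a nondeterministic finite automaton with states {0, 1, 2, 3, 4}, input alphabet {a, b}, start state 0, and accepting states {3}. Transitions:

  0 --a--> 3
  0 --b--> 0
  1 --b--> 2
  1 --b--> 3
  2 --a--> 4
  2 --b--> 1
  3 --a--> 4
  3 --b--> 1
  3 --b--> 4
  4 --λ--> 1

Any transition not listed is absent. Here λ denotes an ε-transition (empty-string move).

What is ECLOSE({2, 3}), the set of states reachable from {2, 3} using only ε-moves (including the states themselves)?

Begin with {2, 3}.
No ε-moves leave this set, so the closure equals the set itself.

{2, 3}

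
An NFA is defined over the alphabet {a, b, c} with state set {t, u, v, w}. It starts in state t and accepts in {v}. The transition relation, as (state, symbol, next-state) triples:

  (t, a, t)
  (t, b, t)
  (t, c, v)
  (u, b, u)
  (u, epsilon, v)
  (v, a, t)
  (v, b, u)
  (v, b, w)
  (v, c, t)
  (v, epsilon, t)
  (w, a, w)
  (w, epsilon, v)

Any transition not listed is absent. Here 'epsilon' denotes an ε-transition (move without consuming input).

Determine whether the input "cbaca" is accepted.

No

Start in {t}.
Read 'c': {t} → {t, v}.
Read 'b': {t, v} → {t, u, v, w}.
Read 'a': {t, u, v, w} → {t, v, w}.
Read 'c': {t, v, w} → {t, v}.
Read 'a': {t, v} → {t}.
The final set {t} contains no accepting state.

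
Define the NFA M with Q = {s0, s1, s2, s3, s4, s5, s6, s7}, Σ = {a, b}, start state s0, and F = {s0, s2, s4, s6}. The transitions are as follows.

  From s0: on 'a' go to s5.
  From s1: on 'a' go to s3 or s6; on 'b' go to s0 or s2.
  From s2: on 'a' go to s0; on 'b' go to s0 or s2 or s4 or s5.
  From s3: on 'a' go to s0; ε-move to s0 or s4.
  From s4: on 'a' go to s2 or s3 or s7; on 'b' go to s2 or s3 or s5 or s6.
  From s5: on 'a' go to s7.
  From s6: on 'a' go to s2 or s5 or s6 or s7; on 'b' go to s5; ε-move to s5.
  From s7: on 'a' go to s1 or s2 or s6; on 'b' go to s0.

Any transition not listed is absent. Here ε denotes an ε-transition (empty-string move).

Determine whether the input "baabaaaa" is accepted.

No

Start in {s0}.
Read 'b': s0→∅; now ∅.
The set is empty and remains empty for the remaining 7 symbols.
The final set ∅ contains no accepting state.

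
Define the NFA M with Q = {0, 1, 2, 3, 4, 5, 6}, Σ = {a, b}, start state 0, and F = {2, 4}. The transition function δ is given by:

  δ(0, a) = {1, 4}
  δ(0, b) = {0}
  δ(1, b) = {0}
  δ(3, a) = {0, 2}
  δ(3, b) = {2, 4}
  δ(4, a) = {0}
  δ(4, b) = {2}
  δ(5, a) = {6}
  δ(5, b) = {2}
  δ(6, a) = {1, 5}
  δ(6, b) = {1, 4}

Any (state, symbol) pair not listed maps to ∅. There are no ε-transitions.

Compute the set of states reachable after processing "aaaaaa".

{0}

Start in {0}.
Read 'a': {0} → {1, 4}.
Read 'a': {1, 4} → {0}.
Read 'a': {0} → {1, 4}.
Read 'a': {1, 4} → {0}.
Read 'a': {0} → {1, 4}.
Read 'a': {1, 4} → {0}.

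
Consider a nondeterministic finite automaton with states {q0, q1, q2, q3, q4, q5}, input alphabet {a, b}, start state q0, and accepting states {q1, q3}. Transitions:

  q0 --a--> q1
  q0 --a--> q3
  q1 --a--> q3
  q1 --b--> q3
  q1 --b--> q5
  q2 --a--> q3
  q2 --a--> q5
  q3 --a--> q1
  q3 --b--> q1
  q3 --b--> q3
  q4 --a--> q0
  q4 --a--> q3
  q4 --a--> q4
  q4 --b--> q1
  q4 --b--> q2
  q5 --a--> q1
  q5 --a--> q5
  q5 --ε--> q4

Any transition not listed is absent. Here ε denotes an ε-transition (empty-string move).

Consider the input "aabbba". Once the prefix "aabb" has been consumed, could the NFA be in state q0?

Start in {q0}.
Read 'a': {q0} → {q1, q3}.
Read 'a': {q1, q3} → {q1, q3}.
Read 'b': {q1, q3} → {q1, q3, q4, q5}.
Read 'b': {q1, q3, q4, q5} → {q1, q2, q3, q4, q5}.
State q0 is not in {q1, q2, q3, q4, q5}.

No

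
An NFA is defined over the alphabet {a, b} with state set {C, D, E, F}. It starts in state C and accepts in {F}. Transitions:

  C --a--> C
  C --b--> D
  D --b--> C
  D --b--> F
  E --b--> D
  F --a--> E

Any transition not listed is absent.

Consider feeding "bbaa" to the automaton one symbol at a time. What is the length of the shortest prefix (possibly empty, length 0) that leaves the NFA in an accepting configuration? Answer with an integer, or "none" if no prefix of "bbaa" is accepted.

2

Start in {C}.
Read 'b': C→{D}; now {D}.
Read 'b': D→{C, F}; now {C, F}.
None of the earlier sets intersect F, but {C, F} does.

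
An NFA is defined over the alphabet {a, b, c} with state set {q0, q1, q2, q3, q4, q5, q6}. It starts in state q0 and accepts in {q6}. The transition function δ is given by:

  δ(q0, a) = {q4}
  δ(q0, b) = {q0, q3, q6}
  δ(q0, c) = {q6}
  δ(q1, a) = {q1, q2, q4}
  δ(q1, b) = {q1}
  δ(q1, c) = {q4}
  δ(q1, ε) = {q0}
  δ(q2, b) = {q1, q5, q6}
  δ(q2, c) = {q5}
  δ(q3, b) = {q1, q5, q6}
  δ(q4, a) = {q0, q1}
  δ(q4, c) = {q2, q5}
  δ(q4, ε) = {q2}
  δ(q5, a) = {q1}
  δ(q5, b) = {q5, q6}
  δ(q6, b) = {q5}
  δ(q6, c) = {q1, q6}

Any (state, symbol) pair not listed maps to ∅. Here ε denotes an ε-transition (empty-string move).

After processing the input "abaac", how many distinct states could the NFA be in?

4

Start in {q0}.
Read 'a': {q0} → {q2, q4}.
Read 'b': {q2, q4} → {q0, q1, q5, q6}.
Read 'a': {q0, q1, q5, q6} → {q0, q1, q2, q4}.
Read 'a': {q0, q1, q2, q4} → {q0, q1, q2, q4}.
Read 'c': {q0, q1, q2, q4} → {q2, q4, q5, q6}.
That set has 4 states.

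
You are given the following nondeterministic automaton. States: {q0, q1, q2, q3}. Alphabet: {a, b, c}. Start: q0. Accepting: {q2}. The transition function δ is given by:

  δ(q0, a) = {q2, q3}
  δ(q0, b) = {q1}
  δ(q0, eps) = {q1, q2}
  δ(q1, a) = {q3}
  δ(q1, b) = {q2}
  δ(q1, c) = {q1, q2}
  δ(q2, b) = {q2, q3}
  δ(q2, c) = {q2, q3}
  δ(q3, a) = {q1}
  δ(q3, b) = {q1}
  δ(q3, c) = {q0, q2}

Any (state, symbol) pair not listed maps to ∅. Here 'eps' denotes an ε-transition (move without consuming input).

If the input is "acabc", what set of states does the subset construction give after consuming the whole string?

Start: ε-closure({q0}) = {q0, q1, q2}.
Read 'a': q0→{q2, q3}, q1→{q3}, q2→∅; now {q2, q3}.
Read 'c': q2→{q2, q3}, q3→{q0, q2}; union {q0, q2, q3}; ε-closure = {q0, q1, q2, q3}.
Read 'a': q0→{q2, q3}, q1→{q3}, q2→∅, q3→{q1}; now {q1, q2, q3}.
Read 'b': q1→{q2}, q2→{q2, q3}, q3→{q1}; now {q1, q2, q3}.
Read 'c': q1→{q1, q2}, q2→{q2, q3}, q3→{q0, q2}; now {q0, q1, q2, q3}.

{q0, q1, q2, q3}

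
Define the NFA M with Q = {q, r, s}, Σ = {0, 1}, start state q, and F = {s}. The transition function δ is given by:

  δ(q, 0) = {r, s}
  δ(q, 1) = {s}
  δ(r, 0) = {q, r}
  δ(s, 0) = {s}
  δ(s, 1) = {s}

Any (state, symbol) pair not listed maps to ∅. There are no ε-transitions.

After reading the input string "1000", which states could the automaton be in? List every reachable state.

Start in {q}.
Read '1': {q} → {s}.
Read '0': {s} → {s}.
Read '0': {s} → {s}.
Read '0': {s} → {s}.

{s}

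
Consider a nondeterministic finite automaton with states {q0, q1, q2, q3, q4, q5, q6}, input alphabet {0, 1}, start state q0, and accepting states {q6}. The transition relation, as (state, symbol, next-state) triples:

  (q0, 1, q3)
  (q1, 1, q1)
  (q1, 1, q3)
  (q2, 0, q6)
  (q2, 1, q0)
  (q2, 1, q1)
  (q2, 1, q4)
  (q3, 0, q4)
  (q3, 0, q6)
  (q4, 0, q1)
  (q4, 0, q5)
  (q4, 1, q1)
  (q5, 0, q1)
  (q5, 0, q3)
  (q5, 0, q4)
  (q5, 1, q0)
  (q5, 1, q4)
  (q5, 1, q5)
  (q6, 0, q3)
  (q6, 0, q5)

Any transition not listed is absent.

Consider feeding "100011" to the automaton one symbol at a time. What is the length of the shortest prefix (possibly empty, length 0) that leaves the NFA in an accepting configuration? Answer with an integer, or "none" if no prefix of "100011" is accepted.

Start in {q0}.
Read '1': {q0} → {q3}.
Read '0': {q3} → {q4, q6}.
None of the earlier sets intersect F, but {q4, q6} does.

2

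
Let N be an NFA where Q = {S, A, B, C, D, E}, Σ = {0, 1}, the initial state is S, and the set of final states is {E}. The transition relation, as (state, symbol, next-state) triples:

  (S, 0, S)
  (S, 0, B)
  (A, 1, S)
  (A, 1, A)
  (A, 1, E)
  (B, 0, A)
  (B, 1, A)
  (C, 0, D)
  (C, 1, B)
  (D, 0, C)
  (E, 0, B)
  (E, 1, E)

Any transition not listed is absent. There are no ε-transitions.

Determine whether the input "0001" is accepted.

Start in {S}.
Read '0': {S} → {S, B}.
Read '0': {S, B} → {S, A, B}.
Read '0': {S, A, B} → {S, A, B}.
Read '1': {S, A, B} → {S, A, E}.
The final set {S, A, E} contains the accepting state E.

Yes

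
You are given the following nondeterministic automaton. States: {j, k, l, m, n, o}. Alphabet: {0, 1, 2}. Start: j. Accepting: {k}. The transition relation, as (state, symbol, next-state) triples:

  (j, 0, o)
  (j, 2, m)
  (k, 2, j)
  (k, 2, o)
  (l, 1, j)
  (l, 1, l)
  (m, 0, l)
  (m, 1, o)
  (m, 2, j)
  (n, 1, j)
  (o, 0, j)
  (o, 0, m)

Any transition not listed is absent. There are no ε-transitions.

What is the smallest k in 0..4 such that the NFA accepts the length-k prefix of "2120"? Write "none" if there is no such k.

Start in {j}.
Read '2': j→{m}; now {m}.
Read '1': m→{o}; now {o}.
Read '2': o→∅; now ∅.
The set is empty and remains empty for the remaining 1 symbol.
No reachable set along the way intersects F.

none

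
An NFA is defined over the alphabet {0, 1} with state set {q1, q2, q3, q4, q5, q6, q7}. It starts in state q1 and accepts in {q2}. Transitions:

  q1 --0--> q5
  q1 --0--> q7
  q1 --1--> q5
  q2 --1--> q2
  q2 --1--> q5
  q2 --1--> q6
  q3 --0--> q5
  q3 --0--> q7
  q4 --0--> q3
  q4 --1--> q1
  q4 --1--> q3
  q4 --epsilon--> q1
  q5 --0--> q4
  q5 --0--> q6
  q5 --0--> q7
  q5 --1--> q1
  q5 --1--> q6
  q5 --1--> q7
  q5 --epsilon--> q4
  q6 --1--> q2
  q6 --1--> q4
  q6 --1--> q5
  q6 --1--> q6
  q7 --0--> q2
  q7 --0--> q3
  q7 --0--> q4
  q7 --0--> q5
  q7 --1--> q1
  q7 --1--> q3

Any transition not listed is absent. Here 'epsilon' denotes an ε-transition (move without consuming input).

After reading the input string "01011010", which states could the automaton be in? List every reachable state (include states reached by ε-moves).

Start in {q1}.
Read '0': q1→{q5, q7}; union {q5, q7}; ε-closure = {q1, q4, q5, q7}.
Read '1': q1→{q5}, q4→{q1, q3}, q5→{q1, q6, q7}, q7→{q1, q3}; union {q1, q3, q5, q6, q7}; ε-closure = {q1, q3, q4, q5, q6, q7}.
Read '0': q1→{q5, q7}, q3→{q5, q7}, q4→{q3}, q5→{q4, q6, q7}, q6→∅, q7→{q2, q3, q4, q5}; union {q2, q3, q4, q5, q6, q7}; ε-closure = {q1, q2, q3, q4, q5, q6, q7}.
Read '1': q1→{q5}, q2→{q2, q5, q6}, q3→∅, q4→{q1, q3}, q5→{q1, q6, q7}, q6→{q2, q4, q5, q6}, q7→{q1, q3}; now {q1, q2, q3, q4, q5, q6, q7}.
Read '1': q1→{q5}, q2→{q2, q5, q6}, q3→∅, q4→{q1, q3}, q5→{q1, q6, q7}, q6→{q2, q4, q5, q6}, q7→{q1, q3}; now {q1, q2, q3, q4, q5, q6, q7}.
Read '0': q1→{q5, q7}, q2→∅, q3→{q5, q7}, q4→{q3}, q5→{q4, q6, q7}, q6→∅, q7→{q2, q3, q4, q5}; union {q2, q3, q4, q5, q6, q7}; ε-closure = {q1, q2, q3, q4, q5, q6, q7}.
Read '1': q1→{q5}, q2→{q2, q5, q6}, q3→∅, q4→{q1, q3}, q5→{q1, q6, q7}, q6→{q2, q4, q5, q6}, q7→{q1, q3}; now {q1, q2, q3, q4, q5, q6, q7}.
Read '0': q1→{q5, q7}, q2→∅, q3→{q5, q7}, q4→{q3}, q5→{q4, q6, q7}, q6→∅, q7→{q2, q3, q4, q5}; union {q2, q3, q4, q5, q6, q7}; ε-closure = {q1, q2, q3, q4, q5, q6, q7}.

{q1, q2, q3, q4, q5, q6, q7}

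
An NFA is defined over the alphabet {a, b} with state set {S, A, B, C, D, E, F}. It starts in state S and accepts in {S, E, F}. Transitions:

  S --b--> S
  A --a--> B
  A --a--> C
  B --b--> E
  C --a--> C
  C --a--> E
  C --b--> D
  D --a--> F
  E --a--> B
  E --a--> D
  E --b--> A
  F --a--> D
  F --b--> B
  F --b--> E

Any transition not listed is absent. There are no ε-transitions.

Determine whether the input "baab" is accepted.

Start in {S}.
Read 'b': {S} → {S}.
Read 'a': {S} → ∅.
The set is empty and remains empty for the remaining 2 symbols.
The final set ∅ contains no accepting state.

No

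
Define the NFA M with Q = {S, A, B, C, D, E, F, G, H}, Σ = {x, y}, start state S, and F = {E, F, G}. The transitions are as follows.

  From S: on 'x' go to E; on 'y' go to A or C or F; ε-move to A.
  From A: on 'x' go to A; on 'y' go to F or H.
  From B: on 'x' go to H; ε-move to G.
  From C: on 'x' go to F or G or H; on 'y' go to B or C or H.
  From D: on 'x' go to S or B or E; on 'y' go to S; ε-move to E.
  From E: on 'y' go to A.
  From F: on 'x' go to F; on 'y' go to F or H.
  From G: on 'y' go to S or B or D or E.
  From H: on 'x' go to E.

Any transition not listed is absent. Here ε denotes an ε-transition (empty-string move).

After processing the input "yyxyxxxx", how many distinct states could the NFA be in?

Start: ε-closure({S}) = {S, A}.
Read 'y': S→{A, C, F}, A→{F, H}; now {A, C, F, H}.
Read 'y': A→{F, H}, C→{B, C, H}, F→{F, H}, H→∅; union {B, C, F, H}; ε-closure = {B, C, F, G, H}.
Read 'x': B→{H}, C→{F, G, H}, F→{F}, G→∅, H→{E}; now {E, F, G, H}.
Read 'y': E→{A}, F→{F, H}, G→{S, B, D, E}, H→∅; union {S, A, B, D, E, F, H}; ε-closure = {S, A, B, D, E, F, G, H}.
Read 'x': S→{E}, A→{A}, B→{H}, D→{S, B, E}, E→∅, F→{F}, G→∅, H→{E}; union {S, A, B, E, F, H}; ε-closure = {S, A, B, E, F, G, H}.
Read 'x': S→{E}, A→{A}, B→{H}, E→∅, F→{F}, G→∅, H→{E}; now {A, E, F, H}.
Read 'x': A→{A}, E→∅, F→{F}, H→{E}; now {A, E, F}.
Read 'x': A→{A}, E→∅, F→{F}; now {A, F}.
That set has 2 states.

2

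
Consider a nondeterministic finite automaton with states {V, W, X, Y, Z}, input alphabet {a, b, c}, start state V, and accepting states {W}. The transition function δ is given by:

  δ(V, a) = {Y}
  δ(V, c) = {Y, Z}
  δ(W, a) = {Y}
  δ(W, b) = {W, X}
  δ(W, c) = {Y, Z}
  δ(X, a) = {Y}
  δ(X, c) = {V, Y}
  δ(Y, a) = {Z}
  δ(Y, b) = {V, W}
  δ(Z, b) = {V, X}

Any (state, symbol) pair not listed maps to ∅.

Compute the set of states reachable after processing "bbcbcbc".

∅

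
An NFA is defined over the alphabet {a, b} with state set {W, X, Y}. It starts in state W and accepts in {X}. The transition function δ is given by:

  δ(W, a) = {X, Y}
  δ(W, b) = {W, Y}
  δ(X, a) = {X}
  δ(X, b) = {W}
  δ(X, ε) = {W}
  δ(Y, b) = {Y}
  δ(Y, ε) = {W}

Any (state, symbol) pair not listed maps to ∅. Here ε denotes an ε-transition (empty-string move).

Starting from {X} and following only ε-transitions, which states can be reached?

{W, X}

Begin with {X}.
ε-move X → W; add W.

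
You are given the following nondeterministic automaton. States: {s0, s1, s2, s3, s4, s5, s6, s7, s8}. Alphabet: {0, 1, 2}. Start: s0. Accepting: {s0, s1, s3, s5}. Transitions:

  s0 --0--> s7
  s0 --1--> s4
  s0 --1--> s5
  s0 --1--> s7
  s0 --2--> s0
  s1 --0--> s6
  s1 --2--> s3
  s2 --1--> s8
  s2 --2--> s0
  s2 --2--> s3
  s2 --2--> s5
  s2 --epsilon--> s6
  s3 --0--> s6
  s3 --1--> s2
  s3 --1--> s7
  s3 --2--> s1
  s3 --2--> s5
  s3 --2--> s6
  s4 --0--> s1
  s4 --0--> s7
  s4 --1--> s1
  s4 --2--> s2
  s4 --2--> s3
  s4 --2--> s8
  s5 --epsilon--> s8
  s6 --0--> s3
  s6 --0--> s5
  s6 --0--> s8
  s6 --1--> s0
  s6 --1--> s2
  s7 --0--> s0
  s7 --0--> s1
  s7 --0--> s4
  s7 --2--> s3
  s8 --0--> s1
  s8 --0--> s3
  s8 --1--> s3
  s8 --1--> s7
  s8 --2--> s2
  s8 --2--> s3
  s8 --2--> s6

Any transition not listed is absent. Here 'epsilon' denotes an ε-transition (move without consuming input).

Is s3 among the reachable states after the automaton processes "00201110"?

Yes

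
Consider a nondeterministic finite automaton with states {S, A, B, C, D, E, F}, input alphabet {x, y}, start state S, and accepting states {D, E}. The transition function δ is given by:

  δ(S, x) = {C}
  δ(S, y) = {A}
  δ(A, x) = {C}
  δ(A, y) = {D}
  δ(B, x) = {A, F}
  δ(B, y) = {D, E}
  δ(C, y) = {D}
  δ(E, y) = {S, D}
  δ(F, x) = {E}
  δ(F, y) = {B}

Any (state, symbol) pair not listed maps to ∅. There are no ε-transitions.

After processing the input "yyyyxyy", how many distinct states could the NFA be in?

Start in {S}.
Read 'y': S→{A}; now {A}.
Read 'y': A→{D}; now {D}.
Read 'y': D→∅; now ∅.
The set is empty and remains empty for the remaining 4 symbols.
That set has 0 states.

0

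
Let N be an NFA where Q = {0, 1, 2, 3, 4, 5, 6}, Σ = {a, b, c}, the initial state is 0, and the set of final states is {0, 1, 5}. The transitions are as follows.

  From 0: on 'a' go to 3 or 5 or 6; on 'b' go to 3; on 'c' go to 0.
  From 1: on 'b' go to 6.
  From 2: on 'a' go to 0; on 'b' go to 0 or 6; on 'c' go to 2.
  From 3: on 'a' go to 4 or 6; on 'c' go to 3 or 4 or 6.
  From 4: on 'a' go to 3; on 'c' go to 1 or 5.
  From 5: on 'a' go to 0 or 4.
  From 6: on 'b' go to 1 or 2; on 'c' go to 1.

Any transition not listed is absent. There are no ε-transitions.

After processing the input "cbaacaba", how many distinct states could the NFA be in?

1

Start in {0}.
Read 'c': {0} → {0}.
Read 'b': {0} → {3}.
Read 'a': {3} → {4, 6}.
Read 'a': {4, 6} → {3}.
Read 'c': {3} → {3, 4, 6}.
Read 'a': {3, 4, 6} → {3, 4, 6}.
Read 'b': {3, 4, 6} → {1, 2}.
Read 'a': {1, 2} → {0}.
That set has 1 state.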